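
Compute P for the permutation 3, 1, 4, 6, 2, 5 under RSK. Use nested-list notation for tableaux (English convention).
Insert 3: appended to row 1. P = [[3]].
Insert 1: 1 bumps 3 from row 1; 3 starts row 2. P = [[1], [3]].
Insert 4: appended to row 1. P = [[1, 4], [3]].
Insert 6: appended to row 1. P = [[1, 4, 6], [3]].
Insert 2: 2 bumps 4 from row 1; 4 appends to row 2. P = [[1, 2, 6], [3, 4]].
Insert 5: 5 bumps 6 from row 1; 6 appends to row 2. P = [[1, 2, 5], [3, 4, 6]].

So P = [[1, 2, 5], [3, 4, 6]].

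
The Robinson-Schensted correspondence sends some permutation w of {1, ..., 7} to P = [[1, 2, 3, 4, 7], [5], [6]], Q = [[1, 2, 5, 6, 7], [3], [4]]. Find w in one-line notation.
1 6 5 2 3 4 7

Reverse RSK: for i = n, n-1, ..., 1, locate i in Q, remove the corresponding corner cell from P, and reverse-bump its entry up through P; the value ejected from row 1 is w(i).

So w = 1 6 5 2 3 4 7.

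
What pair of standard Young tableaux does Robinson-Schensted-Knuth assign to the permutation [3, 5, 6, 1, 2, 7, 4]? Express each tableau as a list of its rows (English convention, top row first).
Insert each entry of the permutation into P by Schensted row insertion, recording in Q the position of each new cell.

Insert 3: appended to row 1. P = [[3]].
Insert 5: appended to row 1. P = [[3, 5]].
Insert 6: appended to row 1. P = [[3, 5, 6]].
Insert 1: 1 bumps 3 from row 1; 3 starts row 2. P = [[1, 5, 6], [3]].
Insert 2: 2 bumps 5 from row 1; 5 appends to row 2. P = [[1, 2, 6], [3, 5]].
Insert 7: appended to row 1. P = [[1, 2, 6, 7], [3, 5]].
Insert 4: 4 bumps 6 from row 1; 6 appends to row 2. P = [[1, 2, 4, 7], [3, 5, 6]].

So P = [[1, 2, 4, 7], [3, 5, 6]], Q = [[1, 2, 3, 6], [4, 5, 7]].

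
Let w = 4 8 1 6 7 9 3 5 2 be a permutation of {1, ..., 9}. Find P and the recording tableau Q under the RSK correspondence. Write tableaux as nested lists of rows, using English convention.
P = [[1, 2, 5, 9], [3, 6, 7], [4], [8]], Q = [[1, 2, 5, 6], [3, 4, 8], [7], [9]]

Insert each entry of the permutation into P by Schensted row insertion, recording in Q the position of each new cell.

Insert 4: appended to row 1. P = [[4]].
Insert 8: appended to row 1. P = [[4, 8]].
Insert 1: 1 bumps 4 from row 1; 4 starts row 2. P = [[1, 8], [4]].
Insert 6: 6 bumps 8 from row 1; 8 appends to row 2. P = [[1, 6], [4, 8]].
Insert 7: appended to row 1. P = [[1, 6, 7], [4, 8]].
Insert 9: appended to row 1. P = [[1, 6, 7, 9], [4, 8]].
Insert 3: 3 bumps 6 from row 1; 6 bumps 8 from row 2; 8 starts row 3. P = [[1, 3, 7, 9], [4, 6], [8]].
Insert 5: 5 bumps 7 from row 1; 7 appends to row 2. P = [[1, 3, 5, 9], [4, 6, 7], [8]].
Insert 2: 2 bumps 3 from row 1; 3 bumps 4 from row 2; 4 bumps 8 from row 3; 8 starts row 4. P = [[1, 2, 5, 9], [3, 6, 7], [4], [8]].

So P = [[1, 2, 5, 9], [3, 6, 7], [4], [8]], Q = [[1, 2, 5, 6], [3, 4, 8], [7], [9]].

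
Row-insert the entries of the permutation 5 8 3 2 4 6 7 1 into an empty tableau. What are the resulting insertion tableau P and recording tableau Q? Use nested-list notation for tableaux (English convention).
P = [[1, 4, 6, 7], [2, 8], [3], [5]], Q = [[1, 2, 6, 7], [3, 5], [4], [8]]

Insert each entry of the permutation into P by Schensted row insertion, recording in Q the position of each new cell.

Insert 5: appended to row 1. P = [[5]].
Insert 8: appended to row 1. P = [[5, 8]].
Insert 3: 3 bumps 5 from row 1; 5 starts row 2. P = [[3, 8], [5]].
Insert 2: 2 bumps 3 from row 1; 3 bumps 5 from row 2; 5 starts row 3. P = [[2, 8], [3], [5]].
Insert 4: 4 bumps 8 from row 1; 8 appends to row 2. P = [[2, 4], [3, 8], [5]].
Insert 6: appended to row 1. P = [[2, 4, 6], [3, 8], [5]].
Insert 7: appended to row 1. P = [[2, 4, 6, 7], [3, 8], [5]].
Insert 1: 1 bumps 2 from row 1; 2 bumps 3 from row 2; 3 bumps 5 from row 3; 5 starts row 4. P = [[1, 4, 6, 7], [2, 8], [3], [5]].

So P = [[1, 4, 6, 7], [2, 8], [3], [5]], Q = [[1, 2, 6, 7], [3, 5], [4], [8]].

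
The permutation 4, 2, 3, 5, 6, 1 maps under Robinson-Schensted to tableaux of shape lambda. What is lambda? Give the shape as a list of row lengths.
[4, 1, 1]

RSK row insertion gives P = [[1, 3, 5, 6], [2], [4]], which has shape [4, 1, 1].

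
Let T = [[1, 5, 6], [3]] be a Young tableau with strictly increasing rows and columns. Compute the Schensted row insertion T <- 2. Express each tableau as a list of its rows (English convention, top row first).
In row 1, 2 replaces 5 (the leftmost entry greater than 2); 5 is bumped to row 2. 5 is appended to row 2. The new tableau is [[1, 2, 6], [3, 5]].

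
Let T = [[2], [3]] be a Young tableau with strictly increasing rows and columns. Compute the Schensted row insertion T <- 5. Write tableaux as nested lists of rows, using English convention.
[[2, 5], [3]]

5 is larger than every entry of row 1, so it is appended to row 1. The new tableau is [[2, 5], [3]].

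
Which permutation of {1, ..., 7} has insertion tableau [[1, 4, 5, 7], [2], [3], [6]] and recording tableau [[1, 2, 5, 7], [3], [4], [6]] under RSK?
Reverse the RSK construction: for i from n down to 1, find the cell of Q containing i, remove the entry at that cell from P, and reverse-bump it up through P; the value ejected from row 1 is w(i).

Step i=7: Q has 7 at row 1, column 4; remove that cell from P, ejecting 7. So w(7) = 7. P is now [[1, 4, 5], [2], [3], [6]].
Step i=6: Q has 6 at row 4, column 1; remove 6 from row 4 of P and reverse-bump: 6 enters row 3 and ejects 3; 3 enters row 2 and ejects 2; 2 enters row 1 and ejects 1. So w(6) = 1. P is now [[2, 4, 5], [3], [6]].
Step i=5: Q has 5 at row 1, column 3; remove that cell from P, ejecting 5. So w(5) = 5. P is now [[2, 4], [3], [6]].
Step i=4: Q has 4 at row 3, column 1; remove 6 from row 3 of P and reverse-bump: 6 enters row 2 and ejects 3; 3 enters row 1 and ejects 2. So w(4) = 2. P is now [[3, 4], [6]].
Step i=3: Q has 3 at row 2, column 1; remove 6 from row 2 of P and reverse-bump: 6 enters row 1 and ejects 4. So w(3) = 4. P is now [[3, 6]].
Step i=2: Q has 2 at row 1, column 2; remove that cell from P, ejecting 6. So w(2) = 6. P is now [[3]].
Step i=1: Q has 1 at row 1, column 1; remove that cell from P, ejecting 3. So w(1) = 3. P is now [].

So w = 3 6 4 2 5 1 7.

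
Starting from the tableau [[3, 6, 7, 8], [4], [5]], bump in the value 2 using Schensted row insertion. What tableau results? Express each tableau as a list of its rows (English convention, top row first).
In row 1, 2 replaces 3 (the leftmost entry greater than 2); 3 is bumped to row 2. In row 2, 3 replaces 4 (the leftmost entry greater than 3); 4 is bumped to row 3. In row 3, 4 replaces 5 (the leftmost entry greater than 4); 5 is bumped to row 4. 5 starts a new row 4. The new tableau is [[2, 6, 7, 8], [3], [4], [5]].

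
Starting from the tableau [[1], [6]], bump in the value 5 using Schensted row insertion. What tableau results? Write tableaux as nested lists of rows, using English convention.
5 is larger than every entry of row 1, so it is appended to row 1. The new tableau is [[1, 5], [6]].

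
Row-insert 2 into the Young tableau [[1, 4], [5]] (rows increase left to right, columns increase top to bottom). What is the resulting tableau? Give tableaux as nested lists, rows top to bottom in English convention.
[[1, 2], [4], [5]]

In row 1, 2 replaces 4 (the leftmost entry greater than 2); 4 is bumped to row 2. In row 2, 4 replaces 5 (the leftmost entry greater than 4); 5 is bumped to row 3. 5 starts a new row 3. The new tableau is [[1, 2], [4], [5]].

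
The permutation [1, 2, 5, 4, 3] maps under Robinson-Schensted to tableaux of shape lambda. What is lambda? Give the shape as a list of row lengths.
Row-insert each entry into an empty tableau.

After inserting 1: P = [[1]].
After inserting 2: P = [[1, 2]].
After inserting 5: P = [[1, 2, 5]].
After inserting 4: P = [[1, 2, 4], [5]].
After inserting 3: P = [[1, 2, 3], [4], [5]].

The final insertion tableau P = [[1, 2, 3], [4], [5]] has shape [3, 1, 1].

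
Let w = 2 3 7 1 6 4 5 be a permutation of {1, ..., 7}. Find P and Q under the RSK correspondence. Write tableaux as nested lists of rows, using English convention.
P = [[1, 3, 4, 5], [2, 6], [7]], Q = [[1, 2, 3, 7], [4, 5], [6]]

Insert each entry of the permutation into P by Schensted row insertion, recording in Q the position of each new cell.

Insert 2: appended to row 1. P = [[2]].
Insert 3: appended to row 1. P = [[2, 3]].
Insert 7: appended to row 1. P = [[2, 3, 7]].
Insert 1: 1 bumps 2 from row 1; 2 starts row 2. P = [[1, 3, 7], [2]].
Insert 6: 6 bumps 7 from row 1; 7 appends to row 2. P = [[1, 3, 6], [2, 7]].
Insert 4: 4 bumps 6 from row 1; 6 bumps 7 from row 2; 7 starts row 3. P = [[1, 3, 4], [2, 6], [7]].
Insert 5: appended to row 1. P = [[1, 3, 4, 5], [2, 6], [7]].

So P = [[1, 3, 4, 5], [2, 6], [7]], Q = [[1, 2, 3, 7], [4, 5], [6]].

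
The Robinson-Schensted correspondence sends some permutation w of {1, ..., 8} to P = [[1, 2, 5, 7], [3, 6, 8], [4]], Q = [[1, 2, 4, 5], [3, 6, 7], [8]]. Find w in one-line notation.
Reverse the RSK construction: for i from n down to 1, find the cell of Q containing i, remove the entry at that cell from P, and reverse-bump it up through P; the value ejected from row 1 is w(i).

Step i=8: Q has 8 at row 3, column 1; remove 4 from row 3 of P and reverse-bump: 4 enters row 2 and ejects 3; 3 enters row 1 and ejects 2. So w(8) = 2. P is now [[1, 3, 5, 7], [4, 6, 8]].
Step i=7: Q has 7 at row 2, column 3; remove 8 from row 2 of P and reverse-bump: 8 enters row 1 and ejects 7. So w(7) = 7. P is now [[1, 3, 5, 8], [4, 6]].
Step i=6: Q has 6 at row 2, column 2; remove 6 from row 2 of P and reverse-bump: 6 enters row 1 and ejects 5. So w(6) = 5. P is now [[1, 3, 6, 8], [4]].
Step i=5: Q has 5 at row 1, column 4; remove that cell from P, ejecting 8. So w(5) = 8. P is now [[1, 3, 6], [4]].
Step i=4: Q has 4 at row 1, column 3; remove that cell from P, ejecting 6. So w(4) = 6. P is now [[1, 3], [4]].
Step i=3: Q has 3 at row 2, column 1; remove 4 from row 2 of P and reverse-bump: 4 enters row 1 and ejects 3. So w(3) = 3. P is now [[1, 4]].
Step i=2: Q has 2 at row 1, column 2; remove that cell from P, ejecting 4. So w(2) = 4. P is now [[1]].
Step i=1: Q has 1 at row 1, column 1; remove that cell from P, ejecting 1. So w(1) = 1. P is now [].

So w = 1 4 3 6 8 5 7 2.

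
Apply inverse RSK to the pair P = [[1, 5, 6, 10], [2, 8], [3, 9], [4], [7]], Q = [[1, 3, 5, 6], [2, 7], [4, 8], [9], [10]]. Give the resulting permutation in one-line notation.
Reverse the RSK construction: for i from n down to 1, find the cell of Q containing i, remove the entry at that cell from P, and reverse-bump it up through P; the value ejected from row 1 is w(i).

Step i=10: Q has 10 at row 5, column 1; remove 7 from row 5 of P and reverse-bump: 7 enters row 4 and ejects 4; 4 enters row 3 and ejects 3; 3 enters row 2 and ejects 2; 2 enters row 1 and ejects 1. So w(10) = 1. P is now [[2, 5, 6, 10], [3, 8], [4, 9], [7]].
Step i=9: Q has 9 at row 4, column 1; remove 7 from row 4 of P and reverse-bump: 7 enters row 3 and ejects 4; 4 enters row 2 and ejects 3; 3 enters row 1 and ejects 2. So w(9) = 2. P is now [[3, 5, 6, 10], [4, 8], [7, 9]].
Step i=8: Q has 8 at row 3, column 2; remove 9 from row 3 of P and reverse-bump: 9 enters row 2 and ejects 8; 8 enters row 1 and ejects 6. So w(8) = 6. P is now [[3, 5, 8, 10], [4, 9], [7]].
Step i=7: Q has 7 at row 2, column 2; remove 9 from row 2 of P and reverse-bump: 9 enters row 1 and ejects 8. So w(7) = 8. P is now [[3, 5, 9, 10], [4], [7]].
Step i=6: Q has 6 at row 1, column 4; remove that cell from P, ejecting 10. So w(6) = 10. P is now [[3, 5, 9], [4], [7]].
Step i=5: Q has 5 at row 1, column 3; remove that cell from P, ejecting 9. So w(5) = 9. P is now [[3, 5], [4], [7]].
Step i=4: Q has 4 at row 3, column 1; remove 7 from row 3 of P and reverse-bump: 7 enters row 2 and ejects 4; 4 enters row 1 and ejects 3. So w(4) = 3. P is now [[4, 5], [7]].
Step i=3: Q has 3 at row 1, column 2; remove that cell from P, ejecting 5. So w(3) = 5. P is now [[4], [7]].
Step i=2: Q has 2 at row 2, column 1; remove 7 from row 2 of P and reverse-bump: 7 enters row 1 and ejects 4. So w(2) = 4. P is now [[7]].
Step i=1: Q has 1 at row 1, column 1; remove that cell from P, ejecting 7. So w(1) = 7. P is now [].

So w = 7 4 5 3 9 10 8 6 2 1.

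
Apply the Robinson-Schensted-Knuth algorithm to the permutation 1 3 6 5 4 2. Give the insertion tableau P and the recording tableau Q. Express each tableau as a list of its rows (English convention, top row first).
P = [[1, 2, 4], [3], [5], [6]], Q = [[1, 2, 3], [4], [5], [6]]

Insert each entry of the permutation into P by Schensted row insertion, recording in Q the position of each new cell.

Insert 1: appended to row 1. P = [[1]].
Insert 3: appended to row 1. P = [[1, 3]].
Insert 6: appended to row 1. P = [[1, 3, 6]].
Insert 5: 5 bumps 6 from row 1; 6 starts row 2. P = [[1, 3, 5], [6]].
Insert 4: 4 bumps 5 from row 1; 5 bumps 6 from row 2; 6 starts row 3. P = [[1, 3, 4], [5], [6]].
Insert 2: 2 bumps 3 from row 1; 3 bumps 5 from row 2; 5 bumps 6 from row 3; 6 starts row 4. P = [[1, 2, 4], [3], [5], [6]].

So P = [[1, 2, 4], [3], [5], [6]], Q = [[1, 2, 3], [4], [5], [6]].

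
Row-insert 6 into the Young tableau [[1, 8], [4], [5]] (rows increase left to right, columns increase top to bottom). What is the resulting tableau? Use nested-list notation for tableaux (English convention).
In row 1, 6 replaces 8 (the leftmost entry greater than 6); 8 is bumped to row 2. 8 is appended to row 2. The new tableau is [[1, 6], [4, 8], [5]].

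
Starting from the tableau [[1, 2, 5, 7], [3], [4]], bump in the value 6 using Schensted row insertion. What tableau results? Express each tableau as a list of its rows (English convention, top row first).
In row 1, 6 replaces 7 (the leftmost entry greater than 6); 7 is bumped to row 2. 7 is appended to row 2. The new tableau is [[1, 2, 5, 6], [3, 7], [4]].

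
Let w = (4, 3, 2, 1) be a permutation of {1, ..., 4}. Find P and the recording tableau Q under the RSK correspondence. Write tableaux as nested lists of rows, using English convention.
Insert each entry of the permutation into P by Schensted row insertion, recording in Q the position of each new cell.

Insert 4: appended to row 1. P = [[4]], Q = [[1]].
Insert 3: 3 bumps 4 from row 1; 4 starts row 2. P = [[3], [4]], Q = [[1], [2]].
Insert 2: 2 bumps 3 from row 1; 3 bumps 4 from row 2; 4 starts row 3. P = [[2], [3], [4]], Q = [[1], [2], [3]].
Insert 1: 1 bumps 2 from row 1; 2 bumps 3 from row 2; 3 bumps 4 from row 3; 4 starts row 4. P = [[1], [2], [3], [4]], Q = [[1], [2], [3], [4]].

So P = [[1], [2], [3], [4]], Q = [[1], [2], [3], [4]].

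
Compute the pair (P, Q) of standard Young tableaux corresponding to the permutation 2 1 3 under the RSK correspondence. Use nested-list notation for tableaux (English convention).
P = [[1, 3], [2]], Q = [[1, 3], [2]]

Insert each entry of the permutation into P by Schensted row insertion, recording in Q the position of each new cell.

Insert 2: appended to row 1. P = [[2]], Q = [[1]].
Insert 1: 1 bumps 2 from row 1; 2 starts row 2. P = [[1], [2]], Q = [[1], [2]].
Insert 3: appended to row 1. P = [[1, 3], [2]], Q = [[1, 3], [2]].

So P = [[1, 3], [2]], Q = [[1, 3], [2]].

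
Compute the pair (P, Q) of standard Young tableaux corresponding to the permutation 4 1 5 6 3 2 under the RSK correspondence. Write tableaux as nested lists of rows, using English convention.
Insert each entry of the permutation into P by Schensted row insertion, recording in Q the position of each new cell.

Insert 4: appended to row 1. P = [[4]], Q = [[1]].
Insert 1: 1 bumps 4 from row 1; 4 starts row 2. P = [[1], [4]], Q = [[1], [2]].
Insert 5: appended to row 1. P = [[1, 5], [4]], Q = [[1, 3], [2]].
Insert 6: appended to row 1. P = [[1, 5, 6], [4]], Q = [[1, 3, 4], [2]].
Insert 3: 3 bumps 5 from row 1; 5 appends to row 2. P = [[1, 3, 6], [4, 5]], Q = [[1, 3, 4], [2, 5]].
Insert 2: 2 bumps 3 from row 1; 3 bumps 4 from row 2; 4 starts row 3. P = [[1, 2, 6], [3, 5], [4]], Q = [[1, 3, 4], [2, 5], [6]].

So P = [[1, 2, 6], [3, 5], [4]], Q = [[1, 3, 4], [2, 5], [6]].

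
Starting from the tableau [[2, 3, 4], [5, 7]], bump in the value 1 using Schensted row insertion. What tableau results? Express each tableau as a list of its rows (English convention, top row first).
In row 1, 1 replaces 2 (the leftmost entry greater than 1); 2 is bumped to row 2. In row 2, 2 replaces 5 (the leftmost entry greater than 2); 5 is bumped to row 3. 5 starts a new row 3. The new tableau is [[1, 3, 4], [2, 7], [5]].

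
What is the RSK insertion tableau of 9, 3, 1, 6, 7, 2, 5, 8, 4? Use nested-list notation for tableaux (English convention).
Insert 9: appended to row 1. P = [[9]].
Insert 3: 3 bumps 9 from row 1; 9 starts row 2. P = [[3], [9]].
Insert 1: 1 bumps 3 from row 1; 3 bumps 9 from row 2; 9 starts row 3. P = [[1], [3], [9]].
Insert 6: appended to row 1. P = [[1, 6], [3], [9]].
Insert 7: appended to row 1. P = [[1, 6, 7], [3], [9]].
Insert 2: 2 bumps 6 from row 1; 6 appends to row 2. P = [[1, 2, 7], [3, 6], [9]].
Insert 5: 5 bumps 7 from row 1; 7 appends to row 2. P = [[1, 2, 5], [3, 6, 7], [9]].
Insert 8: appended to row 1. P = [[1, 2, 5, 8], [3, 6, 7], [9]].
Insert 4: 4 bumps 5 from row 1; 5 bumps 6 from row 2; 6 bumps 9 from row 3; 9 starts row 4. P = [[1, 2, 4, 8], [3, 5, 7], [6], [9]].

So P = [[1, 2, 4, 8], [3, 5, 7], [6], [9]].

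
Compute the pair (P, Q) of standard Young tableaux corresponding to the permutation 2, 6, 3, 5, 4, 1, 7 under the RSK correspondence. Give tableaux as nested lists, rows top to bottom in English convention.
Insert each entry of the permutation into P by Schensted row insertion, recording in Q the position of each new cell.

After inserting 2: P = [[2]].
After inserting 6: P = [[2, 6]].
After inserting 3: P = [[2, 3], [6]].
After inserting 5: P = [[2, 3, 5], [6]].
After inserting 4: P = [[2, 3, 4], [5], [6]].
After inserting 1: P = [[1, 3, 4], [2], [5], [6]].
After inserting 7: P = [[1, 3, 4, 7], [2], [5], [6]].

So P = [[1, 3, 4, 7], [2], [5], [6]], Q = [[1, 2, 4, 7], [3], [5], [6]].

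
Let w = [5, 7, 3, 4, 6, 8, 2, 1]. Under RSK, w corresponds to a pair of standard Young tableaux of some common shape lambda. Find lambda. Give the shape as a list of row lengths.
RSK row insertion gives P = [[1, 4, 6, 8], [2, 7], [3], [5]], which has shape [4, 2, 1, 1].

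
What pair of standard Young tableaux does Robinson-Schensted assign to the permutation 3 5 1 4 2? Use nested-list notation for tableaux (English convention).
Insert each entry of the permutation into P by Schensted row insertion, recording in Q the position of each new cell.

Insert 3: appended to row 1. P = [[3]], Q = [[1]].
Insert 5: appended to row 1. P = [[3, 5]], Q = [[1, 2]].
Insert 1: 1 bumps 3 from row 1; 3 starts row 2. P = [[1, 5], [3]], Q = [[1, 2], [3]].
Insert 4: 4 bumps 5 from row 1; 5 appends to row 2. P = [[1, 4], [3, 5]], Q = [[1, 2], [3, 4]].
Insert 2: 2 bumps 4 from row 1; 4 bumps 5 from row 2; 5 starts row 3. P = [[1, 2], [3, 4], [5]], Q = [[1, 2], [3, 4], [5]].

So P = [[1, 2], [3, 4], [5]], Q = [[1, 2], [3, 4], [5]].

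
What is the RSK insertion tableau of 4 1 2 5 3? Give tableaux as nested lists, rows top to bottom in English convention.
P = [[1, 2, 3], [4, 5]]

Insert 4: appended to row 1. P = [[4]].
Insert 1: 1 bumps 4 from row 1; 4 starts row 2. P = [[1], [4]].
Insert 2: appended to row 1. P = [[1, 2], [4]].
Insert 5: appended to row 1. P = [[1, 2, 5], [4]].
Insert 3: 3 bumps 5 from row 1; 5 appends to row 2. P = [[1, 2, 3], [4, 5]].

So P = [[1, 2, 3], [4, 5]].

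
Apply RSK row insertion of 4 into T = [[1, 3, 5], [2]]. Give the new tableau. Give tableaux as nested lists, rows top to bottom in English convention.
[[1, 3, 4], [2, 5]]

In row 1, 4 replaces 5 (the leftmost entry greater than 4); 5 is bumped to row 2. 5 is appended to row 2. The new tableau is [[1, 3, 4], [2, 5]].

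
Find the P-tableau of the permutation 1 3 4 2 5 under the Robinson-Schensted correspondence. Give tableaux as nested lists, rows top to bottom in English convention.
P = [[1, 2, 4, 5], [3]]

Insert 1: appended to row 1. P = [[1]].
Insert 3: appended to row 1. P = [[1, 3]].
Insert 4: appended to row 1. P = [[1, 3, 4]].
Insert 2: 2 bumps 3 from row 1; 3 starts row 2. P = [[1, 2, 4], [3]].
Insert 5: appended to row 1. P = [[1, 2, 4, 5], [3]].

So P = [[1, 2, 4, 5], [3]].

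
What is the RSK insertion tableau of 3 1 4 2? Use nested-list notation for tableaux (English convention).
P = [[1, 2], [3, 4]]

Insert 3: appended to row 1. P = [[3]].
Insert 1: 1 bumps 3 from row 1; 3 starts row 2. P = [[1], [3]].
Insert 4: appended to row 1. P = [[1, 4], [3]].
Insert 2: 2 bumps 4 from row 1; 4 appends to row 2. P = [[1, 2], [3, 4]].

So P = [[1, 2], [3, 4]].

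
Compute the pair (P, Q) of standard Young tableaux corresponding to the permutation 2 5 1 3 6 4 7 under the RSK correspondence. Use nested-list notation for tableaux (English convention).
P = [[1, 3, 4, 7], [2, 5, 6]], Q = [[1, 2, 5, 7], [3, 4, 6]]

Insert each entry of the permutation into P by Schensted row insertion, recording in Q the position of each new cell.

Insert 2: appended to row 1. P = [[2]], Q = [[1]].
Insert 5: appended to row 1. P = [[2, 5]], Q = [[1, 2]].
Insert 1: 1 bumps 2 from row 1; 2 starts row 2. P = [[1, 5], [2]], Q = [[1, 2], [3]].
Insert 3: 3 bumps 5 from row 1; 5 appends to row 2. P = [[1, 3], [2, 5]], Q = [[1, 2], [3, 4]].
Insert 6: appended to row 1. P = [[1, 3, 6], [2, 5]], Q = [[1, 2, 5], [3, 4]].
Insert 4: 4 bumps 6 from row 1; 6 appends to row 2. P = [[1, 3, 4], [2, 5, 6]], Q = [[1, 2, 5], [3, 4, 6]].
Insert 7: appended to row 1. P = [[1, 3, 4, 7], [2, 5, 6]], Q = [[1, 2, 5, 7], [3, 4, 6]].

So P = [[1, 3, 4, 7], [2, 5, 6]], Q = [[1, 2, 5, 7], [3, 4, 6]].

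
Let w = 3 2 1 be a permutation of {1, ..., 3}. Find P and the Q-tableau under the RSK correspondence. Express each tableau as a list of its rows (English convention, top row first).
P = [[1], [2], [3]], Q = [[1], [2], [3]]

Insert each entry of the permutation into P by Schensted row insertion, recording in Q the position of each new cell.

Insert 3: appended to row 1. P = [[3]].
Insert 2: 2 bumps 3 from row 1; 3 starts row 2. P = [[2], [3]].
Insert 1: 1 bumps 2 from row 1; 2 bumps 3 from row 2; 3 starts row 3. P = [[1], [2], [3]].

So P = [[1], [2], [3]], Q = [[1], [2], [3]].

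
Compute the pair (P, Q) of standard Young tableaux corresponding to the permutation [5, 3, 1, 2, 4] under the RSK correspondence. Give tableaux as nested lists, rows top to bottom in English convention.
P = [[1, 2, 4], [3], [5]], Q = [[1, 4, 5], [2], [3]]

Insert each entry of the permutation into P by Schensted row insertion, recording in Q the position of each new cell.

Insert 5: appended to row 1. P = [[5]].
Insert 3: 3 bumps 5 from row 1; 5 starts row 2. P = [[3], [5]].
Insert 1: 1 bumps 3 from row 1; 3 bumps 5 from row 2; 5 starts row 3. P = [[1], [3], [5]].
Insert 2: appended to row 1. P = [[1, 2], [3], [5]].
Insert 4: appended to row 1. P = [[1, 2, 4], [3], [5]].

So P = [[1, 2, 4], [3], [5]], Q = [[1, 4, 5], [2], [3]].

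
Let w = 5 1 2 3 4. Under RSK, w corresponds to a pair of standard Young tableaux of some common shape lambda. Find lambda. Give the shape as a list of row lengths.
Row-insert each entry into an empty tableau.

After inserting 5: P = [[5]].
After inserting 1: P = [[1], [5]].
After inserting 2: P = [[1, 2], [5]].
After inserting 3: P = [[1, 2, 3], [5]].
After inserting 4: P = [[1, 2, 3, 4], [5]].

The final insertion tableau P = [[1, 2, 3, 4], [5]] has shape [4, 1].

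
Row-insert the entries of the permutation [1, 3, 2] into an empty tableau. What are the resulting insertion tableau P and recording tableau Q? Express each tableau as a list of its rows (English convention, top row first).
P = [[1, 2], [3]], Q = [[1, 2], [3]]

Insert each entry of the permutation into P by Schensted row insertion, recording in Q the position of each new cell.

Insert 1: appended to row 1. P = [[1]], Q = [[1]].
Insert 3: appended to row 1. P = [[1, 3]], Q = [[1, 2]].
Insert 2: 2 bumps 3 from row 1; 3 starts row 2. P = [[1, 2], [3]], Q = [[1, 2], [3]].

So P = [[1, 2], [3]], Q = [[1, 2], [3]].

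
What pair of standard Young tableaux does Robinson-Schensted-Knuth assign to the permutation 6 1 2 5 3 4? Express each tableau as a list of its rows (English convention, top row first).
P = [[1, 2, 3, 4], [5], [6]], Q = [[1, 3, 4, 6], [2], [5]]

Insert each entry of the permutation into P by Schensted row insertion, recording in Q the position of each new cell.

Insert 6: appended to row 1. P = [[6]], Q = [[1]].
Insert 1: 1 bumps 6 from row 1; 6 starts row 2. P = [[1], [6]], Q = [[1], [2]].
Insert 2: appended to row 1. P = [[1, 2], [6]], Q = [[1, 3], [2]].
Insert 5: appended to row 1. P = [[1, 2, 5], [6]], Q = [[1, 3, 4], [2]].
Insert 3: 3 bumps 5 from row 1; 5 bumps 6 from row 2; 6 starts row 3. P = [[1, 2, 3], [5], [6]], Q = [[1, 3, 4], [2], [5]].
Insert 4: appended to row 1. P = [[1, 2, 3, 4], [5], [6]], Q = [[1, 3, 4, 6], [2], [5]].

So P = [[1, 2, 3, 4], [5], [6]], Q = [[1, 3, 4, 6], [2], [5]].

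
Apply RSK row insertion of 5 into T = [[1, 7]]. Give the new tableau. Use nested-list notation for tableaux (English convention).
In row 1, 5 replaces 7 (the leftmost entry greater than 5); 7 is bumped to row 2. 7 starts a new row 2. The new tableau is [[1, 5], [7]].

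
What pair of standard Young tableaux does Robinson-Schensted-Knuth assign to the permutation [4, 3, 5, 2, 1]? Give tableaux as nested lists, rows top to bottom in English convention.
Insert each entry of the permutation into P by Schensted row insertion, recording in Q the position of each new cell.

Insert 4: appended to row 1. P = [[4]], Q = [[1]].
Insert 3: 3 bumps 4 from row 1; 4 starts row 2. P = [[3], [4]], Q = [[1], [2]].
Insert 5: appended to row 1. P = [[3, 5], [4]], Q = [[1, 3], [2]].
Insert 2: 2 bumps 3 from row 1; 3 bumps 4 from row 2; 4 starts row 3. P = [[2, 5], [3], [4]], Q = [[1, 3], [2], [4]].
Insert 1: 1 bumps 2 from row 1; 2 bumps 3 from row 2; 3 bumps 4 from row 3; 4 starts row 4. P = [[1, 5], [2], [3], [4]], Q = [[1, 3], [2], [4], [5]].

So P = [[1, 5], [2], [3], [4]], Q = [[1, 3], [2], [4], [5]].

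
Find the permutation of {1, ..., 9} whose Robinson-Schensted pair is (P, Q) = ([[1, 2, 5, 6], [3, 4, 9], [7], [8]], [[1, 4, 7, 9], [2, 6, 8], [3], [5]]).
Reverse the RSK construction: for i from n down to 1, find the cell of Q containing i, remove the entry at that cell from P, and reverse-bump it up through P; the value ejected from row 1 is w(i).

Step i=9: Q has 9 at row 1, column 4; remove that cell from P, ejecting 6. So w(9) = 6. P is now [[1, 2, 5], [3, 4, 9], [7], [8]].
Step i=8: Q has 8 at row 2, column 3; remove 9 from row 2 of P and reverse-bump: 9 enters row 1 and ejects 5. So w(8) = 5. P is now [[1, 2, 9], [3, 4], [7], [8]].
Step i=7: Q has 7 at row 1, column 3; remove that cell from P, ejecting 9. So w(7) = 9. P is now [[1, 2], [3, 4], [7], [8]].
Step i=6: Q has 6 at row 2, column 2; remove 4 from row 2 of P and reverse-bump: 4 enters row 1 and ejects 2. So w(6) = 2. P is now [[1, 4], [3], [7], [8]].
Step i=5: Q has 5 at row 4, column 1; remove 8 from row 4 of P and reverse-bump: 8 enters row 3 and ejects 7; 7 enters row 2 and ejects 3; 3 enters row 1 and ejects 1. So w(5) = 1. P is now [[3, 4], [7], [8]].
Step i=4: Q has 4 at row 1, column 2; remove that cell from P, ejecting 4. So w(4) = 4. P is now [[3], [7], [8]].
Step i=3: Q has 3 at row 3, column 1; remove 8 from row 3 of P and reverse-bump: 8 enters row 2 and ejects 7; 7 enters row 1 and ejects 3. So w(3) = 3. P is now [[7], [8]].
Step i=2: Q has 2 at row 2, column 1; remove 8 from row 2 of P and reverse-bump: 8 enters row 1 and ejects 7. So w(2) = 7. P is now [[8]].
Step i=1: Q has 1 at row 1, column 1; remove that cell from P, ejecting 8. So w(1) = 8. P is now [].

So w = 8 7 3 4 1 2 9 5 6.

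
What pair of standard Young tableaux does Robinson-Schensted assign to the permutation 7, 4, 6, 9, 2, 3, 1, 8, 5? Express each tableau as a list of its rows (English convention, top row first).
Insert each entry of the permutation into P by Schensted row insertion, recording in Q the position of each new cell.

After inserting 7: P = [[7]].
After inserting 4: P = [[4], [7]].
After inserting 6: P = [[4, 6], [7]].
After inserting 9: P = [[4, 6, 9], [7]].
After inserting 2: P = [[2, 6, 9], [4], [7]].
After inserting 3: P = [[2, 3, 9], [4, 6], [7]].
After inserting 1: P = [[1, 3, 9], [2, 6], [4], [7]].
After inserting 8: P = [[1, 3, 8], [2, 6, 9], [4], [7]].
After inserting 5: P = [[1, 3, 5], [2, 6, 8], [4, 9], [7]].

So P = [[1, 3, 5], [2, 6, 8], [4, 9], [7]], Q = [[1, 3, 4], [2, 6, 8], [5, 9], [7]].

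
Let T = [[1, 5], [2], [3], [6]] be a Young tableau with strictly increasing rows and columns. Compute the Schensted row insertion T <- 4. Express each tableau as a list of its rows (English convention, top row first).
[[1, 4], [2, 5], [3], [6]]

In row 1, 4 replaces 5 (the leftmost entry greater than 4); 5 is bumped to row 2. 5 is appended to row 2. The new tableau is [[1, 4], [2, 5], [3], [6]].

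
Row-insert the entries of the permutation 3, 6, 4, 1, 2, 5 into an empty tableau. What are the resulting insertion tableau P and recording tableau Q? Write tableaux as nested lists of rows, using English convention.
P = [[1, 2, 5], [3, 4], [6]], Q = [[1, 2, 6], [3, 5], [4]]

Insert each entry of the permutation into P by Schensted row insertion, recording in Q the position of each new cell.

Insert 3: appended to row 1. P = [[3]].
Insert 6: appended to row 1. P = [[3, 6]].
Insert 4: 4 bumps 6 from row 1; 6 starts row 2. P = [[3, 4], [6]].
Insert 1: 1 bumps 3 from row 1; 3 bumps 6 from row 2; 6 starts row 3. P = [[1, 4], [3], [6]].
Insert 2: 2 bumps 4 from row 1; 4 appends to row 2. P = [[1, 2], [3, 4], [6]].
Insert 5: appended to row 1. P = [[1, 2, 5], [3, 4], [6]].

So P = [[1, 2, 5], [3, 4], [6]], Q = [[1, 2, 6], [3, 5], [4]].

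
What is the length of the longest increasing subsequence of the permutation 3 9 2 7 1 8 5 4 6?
3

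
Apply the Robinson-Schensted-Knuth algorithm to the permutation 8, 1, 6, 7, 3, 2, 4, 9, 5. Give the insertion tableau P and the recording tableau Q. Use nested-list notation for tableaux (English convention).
Insert each entry of the permutation into P by Schensted row insertion, recording in Q the position of each new cell.

Insert 8: appended to row 1. P = [[8]], Q = [[1]].
Insert 1: 1 bumps 8 from row 1; 8 starts row 2. P = [[1], [8]], Q = [[1], [2]].
Insert 6: appended to row 1. P = [[1, 6], [8]], Q = [[1, 3], [2]].
Insert 7: appended to row 1. P = [[1, 6, 7], [8]], Q = [[1, 3, 4], [2]].
Insert 3: 3 bumps 6 from row 1; 6 bumps 8 from row 2; 8 starts row 3. P = [[1, 3, 7], [6], [8]], Q = [[1, 3, 4], [2], [5]].
Insert 2: 2 bumps 3 from row 1; 3 bumps 6 from row 2; 6 bumps 8 from row 3; 8 starts row 4. P = [[1, 2, 7], [3], [6], [8]], Q = [[1, 3, 4], [2], [5], [6]].
Insert 4: 4 bumps 7 from row 1; 7 appends to row 2. P = [[1, 2, 4], [3, 7], [6], [8]], Q = [[1, 3, 4], [2, 7], [5], [6]].
Insert 9: appended to row 1. P = [[1, 2, 4, 9], [3, 7], [6], [8]], Q = [[1, 3, 4, 8], [2, 7], [5], [6]].
Insert 5: 5 bumps 9 from row 1; 9 appends to row 2. P = [[1, 2, 4, 5], [3, 7, 9], [6], [8]], Q = [[1, 3, 4, 8], [2, 7, 9], [5], [6]].

So P = [[1, 2, 4, 5], [3, 7, 9], [6], [8]], Q = [[1, 3, 4, 8], [2, 7, 9], [5], [6]].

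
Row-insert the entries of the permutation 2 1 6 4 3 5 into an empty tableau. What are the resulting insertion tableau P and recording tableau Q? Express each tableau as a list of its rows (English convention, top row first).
P = [[1, 3, 5], [2, 4], [6]], Q = [[1, 3, 6], [2, 4], [5]]

Insert each entry of the permutation into P by Schensted row insertion, recording in Q the position of each new cell.

Insert 2: appended to row 1. P = [[2]].
Insert 1: 1 bumps 2 from row 1; 2 starts row 2. P = [[1], [2]].
Insert 6: appended to row 1. P = [[1, 6], [2]].
Insert 4: 4 bumps 6 from row 1; 6 appends to row 2. P = [[1, 4], [2, 6]].
Insert 3: 3 bumps 4 from row 1; 4 bumps 6 from row 2; 6 starts row 3. P = [[1, 3], [2, 4], [6]].
Insert 5: appended to row 1. P = [[1, 3, 5], [2, 4], [6]].

So P = [[1, 3, 5], [2, 4], [6]], Q = [[1, 3, 6], [2, 4], [5]].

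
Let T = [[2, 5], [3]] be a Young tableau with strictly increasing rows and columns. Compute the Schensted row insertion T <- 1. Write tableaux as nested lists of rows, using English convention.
In row 1, 1 replaces 2 (the leftmost entry greater than 1); 2 is bumped to row 2. In row 2, 2 replaces 3 (the leftmost entry greater than 2); 3 is bumped to row 3. 3 starts a new row 3. The new tableau is [[1, 5], [2], [3]].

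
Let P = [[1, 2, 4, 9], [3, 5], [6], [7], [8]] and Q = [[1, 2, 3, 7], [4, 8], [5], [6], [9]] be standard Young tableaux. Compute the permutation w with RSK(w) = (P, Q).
1 3 8 7 6 2 9 5 4

Reverse the RSK construction: for i from n down to 1, find the cell of Q containing i, remove the entry at that cell from P, and reverse-bump it up through P; the value ejected from row 1 is w(i).

Step i=9: Q has 9 at row 5, column 1; remove 8 from row 5 of P and reverse-bump: 8 enters row 4 and ejects 7; 7 enters row 3 and ejects 6; 6 enters row 2 and ejects 5; 5 enters row 1 and ejects 4. So w(9) = 4. P is now [[1, 2, 5, 9], [3, 6], [7], [8]].
Step i=8: Q has 8 at row 2, column 2; remove 6 from row 2 of P and reverse-bump: 6 enters row 1 and ejects 5. So w(8) = 5. P is now [[1, 2, 6, 9], [3], [7], [8]].
Step i=7: Q has 7 at row 1, column 4; remove that cell from P, ejecting 9. So w(7) = 9. P is now [[1, 2, 6], [3], [7], [8]].
Step i=6: Q has 6 at row 4, column 1; remove 8 from row 4 of P and reverse-bump: 8 enters row 3 and ejects 7; 7 enters row 2 and ejects 3; 3 enters row 1 and ejects 2. So w(6) = 2. P is now [[1, 3, 6], [7], [8]].
Step i=5: Q has 5 at row 3, column 1; remove 8 from row 3 of P and reverse-bump: 8 enters row 2 and ejects 7; 7 enters row 1 and ejects 6. So w(5) = 6. P is now [[1, 3, 7], [8]].
Step i=4: Q has 4 at row 2, column 1; remove 8 from row 2 of P and reverse-bump: 8 enters row 1 and ejects 7. So w(4) = 7. P is now [[1, 3, 8]].
Step i=3: Q has 3 at row 1, column 3; remove that cell from P, ejecting 8. So w(3) = 8. P is now [[1, 3]].
Step i=2: Q has 2 at row 1, column 2; remove that cell from P, ejecting 3. So w(2) = 3. P is now [[1]].
Step i=1: Q has 1 at row 1, column 1; remove that cell from P, ejecting 1. So w(1) = 1. P is now [].

So w = 1 3 8 7 6 2 9 5 4.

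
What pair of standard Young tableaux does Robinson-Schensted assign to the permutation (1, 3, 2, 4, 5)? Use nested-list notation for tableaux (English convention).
Insert each entry of the permutation into P by Schensted row insertion, recording in Q the position of each new cell.

Insert 1: appended to row 1. P = [[1]], Q = [[1]].
Insert 3: appended to row 1. P = [[1, 3]], Q = [[1, 2]].
Insert 2: 2 bumps 3 from row 1; 3 starts row 2. P = [[1, 2], [3]], Q = [[1, 2], [3]].
Insert 4: appended to row 1. P = [[1, 2, 4], [3]], Q = [[1, 2, 4], [3]].
Insert 5: appended to row 1. P = [[1, 2, 4, 5], [3]], Q = [[1, 2, 4, 5], [3]].

So P = [[1, 2, 4, 5], [3]], Q = [[1, 2, 4, 5], [3]].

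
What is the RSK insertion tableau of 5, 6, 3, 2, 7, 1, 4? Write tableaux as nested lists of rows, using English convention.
Insert 5: appended to row 1. P = [[5]].
Insert 6: appended to row 1. P = [[5, 6]].
Insert 3: 3 bumps 5 from row 1; 5 starts row 2. P = [[3, 6], [5]].
Insert 2: 2 bumps 3 from row 1; 3 bumps 5 from row 2; 5 starts row 3. P = [[2, 6], [3], [5]].
Insert 7: appended to row 1. P = [[2, 6, 7], [3], [5]].
Insert 1: 1 bumps 2 from row 1; 2 bumps 3 from row 2; 3 bumps 5 from row 3; 5 starts row 4. P = [[1, 6, 7], [2], [3], [5]].
Insert 4: 4 bumps 6 from row 1; 6 appends to row 2. P = [[1, 4, 7], [2, 6], [3], [5]].

So P = [[1, 4, 7], [2, 6], [3], [5]].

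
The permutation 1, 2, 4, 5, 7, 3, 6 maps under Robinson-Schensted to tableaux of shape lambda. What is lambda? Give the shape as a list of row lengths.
Row-insert each entry into an empty tableau.

After inserting 1: P = [[1]].
After inserting 2: P = [[1, 2]].
After inserting 4: P = [[1, 2, 4]].
After inserting 5: P = [[1, 2, 4, 5]].
After inserting 7: P = [[1, 2, 4, 5, 7]].
After inserting 3: P = [[1, 2, 3, 5, 7], [4]].
After inserting 6: P = [[1, 2, 3, 5, 6], [4, 7]].

The final insertion tableau P = [[1, 2, 3, 5, 6], [4, 7]] has shape [5, 2].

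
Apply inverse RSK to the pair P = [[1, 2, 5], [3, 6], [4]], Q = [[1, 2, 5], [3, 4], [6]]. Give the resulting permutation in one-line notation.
4 6 1 3 5 2

Reverse RSK: for i = n, n-1, ..., 1, locate i in Q, remove the corresponding corner cell from P, and reverse-bump its entry up through P; the value ejected from row 1 is w(i).

So w = 4 6 1 3 5 2.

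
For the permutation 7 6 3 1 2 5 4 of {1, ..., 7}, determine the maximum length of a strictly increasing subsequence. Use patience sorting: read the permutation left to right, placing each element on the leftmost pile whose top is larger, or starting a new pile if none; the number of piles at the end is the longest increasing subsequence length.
7: new pile. tops = [7]
6: onto pile 1 (replacing 7). tops = [6]
3: onto pile 1 (replacing 6). tops = [3]
1: onto pile 1 (replacing 3). tops = [1]
2: new pile. tops = [1, 2]
5: new pile. tops = [1, 2, 5]
4: onto pile 3 (replacing 5). tops = [1, 2, 4]

3 piles, so the longest increasing subsequence has length 3.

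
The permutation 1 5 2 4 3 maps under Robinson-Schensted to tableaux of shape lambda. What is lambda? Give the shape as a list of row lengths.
[3, 1, 1]

Row-insert each entry into an empty tableau.

After inserting 1: P = [[1]].
After inserting 5: P = [[1, 5]].
After inserting 2: P = [[1, 2], [5]].
After inserting 4: P = [[1, 2, 4], [5]].
After inserting 3: P = [[1, 2, 3], [4], [5]].

The final insertion tableau P = [[1, 2, 3], [4], [5]] has shape [3, 1, 1].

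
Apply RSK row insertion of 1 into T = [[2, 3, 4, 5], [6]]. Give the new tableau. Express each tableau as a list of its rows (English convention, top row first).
In row 1, 1 replaces 2 (the leftmost entry greater than 1); 2 is bumped to row 2. In row 2, 2 replaces 6 (the leftmost entry greater than 2); 6 is bumped to row 3. 6 starts a new row 3. The new tableau is [[1, 3, 4, 5], [2], [6]].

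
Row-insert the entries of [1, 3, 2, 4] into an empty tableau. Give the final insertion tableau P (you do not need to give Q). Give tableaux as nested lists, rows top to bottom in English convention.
Insert 1: appended to row 1. P = [[1]].
Insert 3: appended to row 1. P = [[1, 3]].
Insert 2: 2 bumps 3 from row 1; 3 starts row 2. P = [[1, 2], [3]].
Insert 4: appended to row 1. P = [[1, 2, 4], [3]].

So P = [[1, 2, 4], [3]].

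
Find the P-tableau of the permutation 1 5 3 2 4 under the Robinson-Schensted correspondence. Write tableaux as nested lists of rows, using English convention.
Insert 1: appended to row 1. P = [[1]].
Insert 5: appended to row 1. P = [[1, 5]].
Insert 3: 3 bumps 5 from row 1; 5 starts row 2. P = [[1, 3], [5]].
Insert 2: 2 bumps 3 from row 1; 3 bumps 5 from row 2; 5 starts row 3. P = [[1, 2], [3], [5]].
Insert 4: appended to row 1. P = [[1, 2, 4], [3], [5]].

So P = [[1, 2, 4], [3], [5]].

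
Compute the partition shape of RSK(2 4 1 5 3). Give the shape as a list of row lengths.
Row-insert each entry into an empty tableau.

After inserting 2: P = [[2]].
After inserting 4: P = [[2, 4]].
After inserting 1: P = [[1, 4], [2]].
After inserting 5: P = [[1, 4, 5], [2]].
After inserting 3: P = [[1, 3, 5], [2, 4]].

The final insertion tableau P = [[1, 3, 5], [2, 4]] has shape [3, 2].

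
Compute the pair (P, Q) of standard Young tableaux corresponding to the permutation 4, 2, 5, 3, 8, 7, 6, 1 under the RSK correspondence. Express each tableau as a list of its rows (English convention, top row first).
Insert each entry of the permutation into P by Schensted row insertion, recording in Q the position of each new cell.

Insert 4: appended to row 1. P = [[4]].
Insert 2: 2 bumps 4 from row 1; 4 starts row 2. P = [[2], [4]].
Insert 5: appended to row 1. P = [[2, 5], [4]].
Insert 3: 3 bumps 5 from row 1; 5 appends to row 2. P = [[2, 3], [4, 5]].
Insert 8: appended to row 1. P = [[2, 3, 8], [4, 5]].
Insert 7: 7 bumps 8 from row 1; 8 appends to row 2. P = [[2, 3, 7], [4, 5, 8]].
Insert 6: 6 bumps 7 from row 1; 7 bumps 8 from row 2; 8 starts row 3. P = [[2, 3, 6], [4, 5, 7], [8]].
Insert 1: 1 bumps 2 from row 1; 2 bumps 4 from row 2; 4 bumps 8 from row 3; 8 starts row 4. P = [[1, 3, 6], [2, 5, 7], [4], [8]].

So P = [[1, 3, 6], [2, 5, 7], [4], [8]], Q = [[1, 3, 5], [2, 4, 6], [7], [8]].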